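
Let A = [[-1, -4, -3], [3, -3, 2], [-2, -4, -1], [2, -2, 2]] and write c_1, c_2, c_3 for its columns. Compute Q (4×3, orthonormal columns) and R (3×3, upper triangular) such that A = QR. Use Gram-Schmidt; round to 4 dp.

c_1 = (-1, 3, -2, 2); ‖c_1‖ = 4.2426, so q_1 = (-0.2357, 0.7071, -0.4714, 0.4714).
q_1·c_2 = (-0.2357)·(-4) + 0.7071·(-3) + (-0.4714)·(-4) + 0.4714·(-2) = -0.2357.
u_2 = c_2 + 0.2357·q_1 = (-4.0556, -2.8333, -4.1111, -1.8889).
‖u_2‖ = 6.7041, so q_2 = (-0.6049, -0.4226, -0.6132, -0.2818).
q_1·c_3 = (-0.2357)·(-3) + 0.7071·2 + (-0.4714)·(-1) + 0.4714·2 = 3.5355; q_2·c_3 = (-0.6049)·(-3) + (-0.4226)·2 + (-0.6132)·(-1) + (-0.2818)·2 = 1.0193.
u_3 = c_3 − 3.5355·q_1 − 1.0193·q_2 = (-1.5501, -0.0692, 1.2917, 0.6205).
‖u_3‖ = 2.1121, so q_3 = (-0.7339, -0.0328, 0.6116, 0.2938).

Q = [[-0.2357, -0.6049, -0.7339], [0.7071, -0.4226, -0.0328], [-0.4714, -0.6132, 0.6116], [0.4714, -0.2818, 0.2938]], R = [[4.2426, -0.2357, 3.5355], [0.0000, 6.7041, 1.0193], [0.0000, 0.0000, 2.1121]]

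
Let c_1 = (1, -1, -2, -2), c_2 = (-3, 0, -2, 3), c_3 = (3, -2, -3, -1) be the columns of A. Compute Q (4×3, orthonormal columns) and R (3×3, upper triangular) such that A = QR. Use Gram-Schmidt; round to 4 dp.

c_1 = (1, -1, -2, -2); ‖c_1‖ = 3.1623, so e_1 = (0.3162, -0.3162, -0.6325, -0.6325).
e_1·c_2 = 0.3162·(-3) + (-0.3162)·0 + (-0.6325)·(-2) + (-0.6325)·3 = -1.5811.
u_2 = c_2 + 1.5811·e_1 = (-2.5000, -0.5000, -3.0000, 2.0000).
‖u_2‖ = 4.4159, so e_2 = (-0.5661, -0.1132, -0.6794, 0.4529).
e_1·c_3 = 0.3162·3 + (-0.3162)·(-2) + (-0.6325)·(-3) + (-0.6325)·(-1) = 4.1110; e_2·c_3 = (-0.5661)·3 + (-0.1132)·(-2) + (-0.6794)·(-3) + 0.4529·(-1) = 0.1132.
u_3 = c_3 − 4.1110·e_1 − 0.1132·e_2 = (1.7641, -0.6872, -0.3231, 1.5487).
‖u_3‖ = 2.4672, so e_3 = (0.7150, -0.2785, -0.1309, 0.6277).

Q = [[0.3162, -0.5661, 0.7150], [-0.3162, -0.1132, -0.2785], [-0.6325, -0.6794, -0.1309], [-0.6325, 0.4529, 0.6277]], R = [[3.1623, -1.5811, 4.1110], [0.0000, 4.4159, 0.1132], [0.0000, 0.0000, 2.4672]]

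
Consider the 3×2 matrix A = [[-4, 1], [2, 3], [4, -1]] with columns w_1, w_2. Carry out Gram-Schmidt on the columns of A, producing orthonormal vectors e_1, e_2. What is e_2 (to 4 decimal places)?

w_1 = (-4, 2, 4); ‖w_1‖ = 6.0000, so e_1 = (-0.6667, 0.3333, 0.6667).
e_1·w_2 = (-0.6667)·1 + 0.3333·3 + 0.6667·(-1) = -0.3333.
u_2 = w_2 + 0.3333·e_1 = (0.7778, 3.1111, -0.7778).
‖u_2‖ = 3.2998, so e_2 = (0.2357, 0.9428, -0.2357).

e_2 = (0.2357, 0.9428, -0.2357)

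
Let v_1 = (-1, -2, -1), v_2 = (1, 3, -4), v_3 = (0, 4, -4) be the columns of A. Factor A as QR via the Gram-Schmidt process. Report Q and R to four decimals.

Q = [[-0.4082, 0.1010, -0.9073], [-0.8165, 0.4041, 0.4124], [-0.4082, -0.9091, 0.0825]], R = [[2.4495, -1.2247, -1.6330], [0.0000, 4.9497, 5.2528], [0.0000, 0.0000, 1.3197]]

v_1 = (-1, -2, -1); ‖v_1‖ = 2.4495, so q_1 = (-0.4082, -0.8165, -0.4082).
q_1·v_2 = (-0.4082)·1 + (-0.8165)·3 + (-0.4082)·(-4) = -1.2247.
u_2 = v_2 + 1.2247·q_1 = (0.5000, 2.0000, -4.5000).
‖u_2‖ = 4.9497, so q_2 = (0.1010, 0.4041, -0.9091).
q_1·v_3 = (-0.4082)·0 + (-0.8165)·4 + (-0.4082)·(-4) = -1.6330; q_2·v_3 = 0.1010·0 + 0.4041·4 + (-0.9091)·(-4) = 5.2528.
u_3 = v_3 + 1.6330·q_1 − 5.2528·q_2 = (-1.1973, 0.5442, 0.1088).
‖u_3‖ = 1.3197, so q_3 = (-0.9073, 0.4124, 0.0825).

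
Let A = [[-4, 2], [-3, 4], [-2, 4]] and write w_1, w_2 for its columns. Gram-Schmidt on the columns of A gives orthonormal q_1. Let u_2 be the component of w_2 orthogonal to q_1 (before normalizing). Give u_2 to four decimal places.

q_1 = w_1/‖w_1‖ = (-4, -3, -2)/5.3852 = (-0.7428, -0.5571, -0.3714).
r_{12} = q_1·w_2 = -5.1995.
u_2 = w_2 + 5.1995·q_1 = (-1.8621, 1.1034, 2.0690).

u_2 = (-1.8621, 1.1034, 2.0690)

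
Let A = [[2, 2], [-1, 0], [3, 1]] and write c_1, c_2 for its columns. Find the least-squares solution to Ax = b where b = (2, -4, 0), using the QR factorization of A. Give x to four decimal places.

x = (0.5714, 0.0000)

q_1 = c_1/‖c_1‖ = (2, -1, 3)/3.7417 = (0.5345, -0.2673, 0.8018).
r_{12} = q_1·c_2 = 1.8708.
u_2 = c_2 − 1.8708·q_1 = (1.0000, 0.5000, -0.5000).
‖u_2‖ = 1.2247, so q_2 = (0.8165, 0.4082, -0.4082).
Qᵀb = (2.1381, 0.0000).
Back-substitute: x_2 = 0.0000/1.2247 = 0.0000.
x_1 = (2.1381 − 1.8708·0.0000)/3.7417 = 0.5714.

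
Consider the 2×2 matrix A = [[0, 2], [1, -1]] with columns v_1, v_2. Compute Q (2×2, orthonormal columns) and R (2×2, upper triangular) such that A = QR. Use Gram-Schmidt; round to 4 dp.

Q = [[0.0000, 1.0000], [1.0000, 0.0000]], R = [[1.0000, -1.0000], [0.0000, 2.0000]]

v_1 = (0, 1); ‖v_1‖ = 1.0000, so e_1 = (0.0000, 1.0000).
e_1·v_2 = 0.0000·2 + 1.0000·(-1) = -1.0000.
u_2 = v_2 + 1.0000·e_1 = (2.0000, 0.0000).
‖u_2‖ = 2.0000, so e_2 = (1.0000, 0.0000).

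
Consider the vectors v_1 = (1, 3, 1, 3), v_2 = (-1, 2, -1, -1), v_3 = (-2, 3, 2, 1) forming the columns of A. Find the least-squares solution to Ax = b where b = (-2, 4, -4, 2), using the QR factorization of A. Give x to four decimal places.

x = (0.8312, 1.9892, -0.5512)

e_1 = v_1/‖v_1‖ = (1, 3, 1, 3)/4.4721 = (0.2236, 0.6708, 0.2236, 0.6708).
r_{12} = e_1·v_2 = 0.2236.
u_2 = v_2 − 0.2236·e_1 = (-1.0500, 1.8500, -1.0500, -1.1500).
‖u_2‖ = 2.6363, so e_2 = (-0.3983, 0.7017, -0.3983, -0.4362).
r_{13} = e_1·v_3 = 2.6833; r_{23} = e_2·v_3 = 1.6690.
u_3 = v_3 − 2.6833·e_1 − 1.6690·e_2 = (-1.9353, 0.0288, 2.0647, -0.0719).
‖u_3‖ = 2.8310, so e_3 = (-0.6836, 0.0102, 0.7293, -0.0254).
Qᵀb = (2.6833, 4.3243, -1.5603).
Back-substitute: x_3 = -1.5603/2.8310 = -0.5512.
x_2 = (4.3243 − 1.6690·(-0.5512))/2.6363 = 1.9892.
x_1 = (2.6833 − 0.2236·1.9892 − 2.6833·(-0.5512))/4.4721 = 0.8312.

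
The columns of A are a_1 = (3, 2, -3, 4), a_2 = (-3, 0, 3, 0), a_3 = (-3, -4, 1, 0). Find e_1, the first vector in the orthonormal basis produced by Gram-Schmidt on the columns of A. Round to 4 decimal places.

e_1 = (0.4867, 0.3244, -0.4867, 0.6489)

a_1 = (3, 2, -3, 4); ‖a_1‖ = 6.1644, so e_1 = (0.4867, 0.3244, -0.4867, 0.6489).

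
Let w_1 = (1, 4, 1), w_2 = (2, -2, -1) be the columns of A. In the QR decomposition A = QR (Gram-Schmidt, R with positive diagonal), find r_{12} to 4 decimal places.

r_{12} = -1.6499

e_1 = w_1/‖w_1‖ = (1, 4, 1)/4.2426 = (0.2357, 0.9428, 0.2357).
r_{12} = e_1·w_2 = -1.6499.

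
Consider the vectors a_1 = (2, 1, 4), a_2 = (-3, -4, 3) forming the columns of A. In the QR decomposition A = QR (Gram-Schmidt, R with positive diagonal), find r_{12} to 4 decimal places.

a_1 = (2, 1, 4); ‖a_1‖ = 4.5826, so e_1 = (0.4364, 0.2182, 0.8729).
r_{12} = e_1·a_2 = 0.4364.

r_{12} = 0.4364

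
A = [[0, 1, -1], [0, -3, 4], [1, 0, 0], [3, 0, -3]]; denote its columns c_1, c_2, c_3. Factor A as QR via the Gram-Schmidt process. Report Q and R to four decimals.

Q = [[0.0000, 0.3162, 0.3000], [0.0000, -0.9487, 0.1000], [0.3162, 0.0000, 0.9000], [0.9487, 0.0000, -0.3000]], R = [[3.1623, 0.0000, -2.8460], [0.0000, 3.1623, -4.1110], [0.0000, 0.0000, 1.0000]]

c_1 = (0, 0, 1, 3); ‖c_1‖ = 3.1623, so q_1 = (0.0000, 0.0000, 0.3162, 0.9487).
q_1·c_2 = 0.0000·1 + 0.0000·(-3) + 0.3162·0 + 0.9487·0 = 0.0000.
u_2 = c_2 + 0.0000·q_1 = (1.0000, -3.0000, 0.0000, 0.0000).
‖u_2‖ = 3.1623, so q_2 = (0.3162, -0.9487, 0.0000, 0.0000).
q_1·c_3 = 0.0000·(-1) + 0.0000·4 + 0.3162·0 + 0.9487·(-3) = -2.8460; q_2·c_3 = 0.3162·(-1) + (-0.9487)·4 + 0.0000·0 + 0.0000·(-3) = -4.1110.
u_3 = c_3 + 2.8460·q_1 + 4.1110·q_2 = (0.3000, 0.1000, 0.9000, -0.3000).
‖u_3‖ = 1.0000, so q_3 = (0.3000, 0.1000, 0.9000, -0.3000).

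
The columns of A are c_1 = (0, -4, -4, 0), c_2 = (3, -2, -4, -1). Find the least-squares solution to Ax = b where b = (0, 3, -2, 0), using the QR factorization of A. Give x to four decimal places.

q_1 = c_1/‖c_1‖ = (0, -4, -4, 0)/5.6569 = (0.0000, -0.7071, -0.7071, 0.0000).
r_{12} = q_1·c_2 = 4.2426.
u_2 = c_2 − 4.2426·q_1 = (3.0000, 1.0000, -1.0000, -1.0000).
‖u_2‖ = 3.4641, so q_2 = (0.8660, 0.2887, -0.2887, -0.2887).
Qᵀb = (-0.7071, 1.4434).
Back-substitute: x_2 = 1.4434/3.4641 = 0.4167.
x_1 = (-0.7071 − 4.2426·0.4167)/5.6569 = -0.4375.

x = (-0.4375, 0.4167)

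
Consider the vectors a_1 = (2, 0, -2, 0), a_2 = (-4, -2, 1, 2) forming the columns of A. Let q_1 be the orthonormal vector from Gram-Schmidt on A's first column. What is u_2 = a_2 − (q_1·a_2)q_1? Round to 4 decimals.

u_2 = (-1.5000, -2.0000, -1.5000, 2.0000)

a_1 = (2, 0, -2, 0); ‖a_1‖ = 2.8284, so q_1 = (0.7071, 0.0000, -0.7071, 0.0000).
q_1·a_2 = 0.7071·(-4) + 0.0000·(-2) + (-0.7071)·1 + 0.0000·2 = -3.5355.
u_2 = a_2 + 3.5355·q_1 = (-1.5000, -2.0000, -1.5000, 2.0000).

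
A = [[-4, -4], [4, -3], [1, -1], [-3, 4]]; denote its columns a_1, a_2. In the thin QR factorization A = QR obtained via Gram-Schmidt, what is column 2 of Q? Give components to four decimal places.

q_1 = a_1/‖a_1‖ = (-4, 4, 1, -3)/6.4807 = (-0.6172, 0.6172, 0.1543, -0.4629).
r_{12} = q_1·a_2 = -1.3887.
u_2 = a_2 + 1.3887·q_1 = (-4.8571, -2.1429, -0.7857, 3.3571).
‖u_2‖ = 6.3302, so q_2 = (-0.7673, -0.3385, -0.1241, 0.5303).

q_2 = (-0.7673, -0.3385, -0.1241, 0.5303)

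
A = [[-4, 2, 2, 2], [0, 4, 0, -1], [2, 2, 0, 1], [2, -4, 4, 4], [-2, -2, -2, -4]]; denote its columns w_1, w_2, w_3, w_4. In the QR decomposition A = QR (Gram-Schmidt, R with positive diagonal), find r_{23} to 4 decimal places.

w_1 = (-4, 0, 2, 2, -2); ‖w_1‖ = 5.2915, so q_1 = (-0.7559, 0.0000, 0.3780, 0.3780, -0.3780).
q_1·w_2 = (-0.7559)·2 + 0.0000·4 + 0.3780·2 + 0.3780·(-4) + (-0.3780)·(-2) = -1.5119.
u_2 = w_2 + 1.5119·q_1 = (0.8571, 4.0000, 2.5714, -3.4286, -2.5714).
‖u_2‖ = 6.4587, so q_2 = (0.1327, 0.6193, 0.3981, -0.5308, -0.3981).
r_{23} = q_2·w_3 = -1.0617.

r_{23} = -1.0617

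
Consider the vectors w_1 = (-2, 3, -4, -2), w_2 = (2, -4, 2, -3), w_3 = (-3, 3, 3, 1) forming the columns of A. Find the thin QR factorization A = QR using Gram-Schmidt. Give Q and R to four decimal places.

Q = [[-0.3482, 0.1888, -0.5449], [0.5222, -0.4909, 0.3297], [-0.6963, -0.0378, 0.6908], [-0.3482, -0.8497, -0.3423]], R = [[5.7446, -3.1334, 0.1741], [0.0000, 4.8148, -3.0021], [0.0000, 0.0000, 4.3539]]

w_1 = (-2, 3, -4, -2); ‖w_1‖ = 5.7446, so e_1 = (-0.3482, 0.5222, -0.6963, -0.3482).
e_1·w_2 = (-0.3482)·2 + 0.5222·(-4) + (-0.6963)·2 + (-0.3482)·(-3) = -3.1334.
u_2 = w_2 + 3.1334·e_1 = (0.9091, -2.3636, -0.1818, -4.0909).
‖u_2‖ = 4.8148, so e_2 = (0.1888, -0.4909, -0.0378, -0.8497).
e_1·w_3 = (-0.3482)·(-3) + 0.5222·3 + (-0.6963)·3 + (-0.3482)·1 = 0.1741; e_2·w_3 = 0.1888·(-3) + (-0.4909)·3 + (-0.0378)·3 + (-0.8497)·1 = -3.0021.
u_3 = w_3 − 0.1741·e_1 + 3.0021·e_2 = (-2.3725, 1.4353, 3.0078, -1.4902).
‖u_3‖ = 4.3539, so e_3 = (-0.5449, 0.3297, 0.6908, -0.3423).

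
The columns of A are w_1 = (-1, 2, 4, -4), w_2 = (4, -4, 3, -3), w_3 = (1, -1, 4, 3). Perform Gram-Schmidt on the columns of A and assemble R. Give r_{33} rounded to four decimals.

w_1 = (-1, 2, 4, -4); ‖w_1‖ = 6.0828, so e_1 = (-0.1644, 0.3288, 0.6576, -0.6576).
e_1·w_2 = (-0.1644)·4 + 0.3288·(-4) + 0.6576·3 + (-0.6576)·(-3) = 1.9728.
u_2 = w_2 − 1.9728·e_1 = (4.3243, -4.6486, 1.7027, -1.7027).
‖u_2‖ = 6.7903, so e_2 = (0.6368, -0.6846, 0.2508, -0.2508).
e_1·w_3 = (-0.1644)·1 + 0.3288·(-1) + 0.6576·4 + (-0.6576)·3 = 0.1644; e_2·w_3 = 0.6368·1 + (-0.6846)·(-1) + 0.2508·4 + (-0.2508)·3 = 1.5722.
u_3 = w_3 − 0.1644·e_1 − 1.5722·e_2 = (0.0258, 0.0223, 3.4977, 3.5023).
r_{33} = ‖u_3‖ = 4.9499.

r_{33} = 4.9499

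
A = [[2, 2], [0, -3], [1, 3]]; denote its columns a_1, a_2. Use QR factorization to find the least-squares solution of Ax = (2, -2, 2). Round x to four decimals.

x = (0.3279, 0.6230)

a_1 = (2, 0, 1); ‖a_1‖ = 2.2361, so q_1 = (0.8944, 0.0000, 0.4472).
q_1·a_2 = 0.8944·2 + 0.0000·(-3) + 0.4472·3 = 3.1305.
u_2 = a_2 − 3.1305·q_1 = (-0.8000, -3.0000, 1.6000).
‖u_2‖ = 3.4928, so q_2 = (-0.2290, -0.8589, 0.4581).
Qᵀb = (2.6833, 2.1759).
Back-substitute: x_2 = 2.1759/3.4928 = 0.6230.
x_1 = (2.6833 − 3.1305·0.6230)/2.2361 = 0.3279.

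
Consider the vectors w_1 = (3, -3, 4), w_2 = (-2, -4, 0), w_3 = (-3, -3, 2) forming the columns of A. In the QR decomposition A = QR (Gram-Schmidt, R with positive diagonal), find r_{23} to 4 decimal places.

r_{23} = 3.8115

w_1 = (3, -3, 4); ‖w_1‖ = 5.8310, so e_1 = (0.5145, -0.5145, 0.6860).
e_1·w_2 = 0.5145·(-2) + (-0.5145)·(-4) + 0.6860·0 = 1.0290.
u_2 = w_2 − 1.0290·e_1 = (-2.5294, -3.4706, -0.7059).
‖u_2‖ = 4.3521, so e_2 = (-0.5812, -0.7974, -0.1622).
r_{23} = e_2·w_3 = 3.8115.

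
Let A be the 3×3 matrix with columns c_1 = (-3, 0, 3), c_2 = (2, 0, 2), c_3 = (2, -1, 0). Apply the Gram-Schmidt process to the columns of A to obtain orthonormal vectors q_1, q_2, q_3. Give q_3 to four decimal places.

q_1 = c_1/‖c_1‖ = (-3, 0, 3)/4.2426 = (-0.7071, 0.0000, 0.7071).
r_{12} = q_1·c_2 = 0.0000.
u_2 = c_2 + 0.0000·q_1 = (2.0000, 0.0000, 2.0000).
‖u_2‖ = 2.8284, so q_2 = (0.7071, 0.0000, 0.7071).
r_{13} = q_1·c_3 = -1.4142; r_{23} = q_2·c_3 = 1.4142.
u_3 = c_3 + 1.4142·q_1 − 1.4142·q_2 = (0.0000, -1.0000, 0.0000).
‖u_3‖ = 1.0000, so q_3 = (0.0000, -1.0000, 0.0000).

q_3 = (0.0000, -1.0000, 0.0000)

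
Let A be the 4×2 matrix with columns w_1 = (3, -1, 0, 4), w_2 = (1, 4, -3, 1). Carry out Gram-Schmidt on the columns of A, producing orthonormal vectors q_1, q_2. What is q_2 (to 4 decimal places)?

q_2 = (0.1266, 0.7971, -0.5811, 0.1043)

w_1 = (3, -1, 0, 4); ‖w_1‖ = 5.0990, so q_1 = (0.5883, -0.1961, 0.0000, 0.7845).
q_1·w_2 = 0.5883·1 + (-0.1961)·4 + 0.0000·(-3) + 0.7845·1 = 0.5883.
u_2 = w_2 − 0.5883·q_1 = (0.6538, 4.1154, -3.0000, 0.5385).
‖u_2‖ = 5.1627, so q_2 = (0.1266, 0.7971, -0.5811, 0.1043).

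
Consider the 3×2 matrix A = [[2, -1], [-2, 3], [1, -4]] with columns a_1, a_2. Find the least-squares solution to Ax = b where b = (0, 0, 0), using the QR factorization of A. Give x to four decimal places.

a_1 = (2, -2, 1); ‖a_1‖ = 3.0000, so q_1 = (0.6667, -0.6667, 0.3333).
q_1·a_2 = 0.6667·(-1) + (-0.6667)·3 + 0.3333·(-4) = -4.0000.
u_2 = a_2 + 4.0000·q_1 = (1.6667, 0.3333, -2.6667).
‖u_2‖ = 3.1623, so q_2 = (0.5270, 0.1054, -0.8433).
Qᵀb = (0.0000, 0.0000).
Back-substitute: x_2 = 0.0000/3.1623 = 0.0000.
x_1 = (0.0000 + 4.0000·0.0000)/3.0000 = 0.0000.

x = (0.0000, 0.0000)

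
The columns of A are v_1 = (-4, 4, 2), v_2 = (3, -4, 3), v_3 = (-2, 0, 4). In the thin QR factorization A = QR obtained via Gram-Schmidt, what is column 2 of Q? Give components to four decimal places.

v_1 = (-4, 4, 2); ‖v_1‖ = 6.0000, so e_1 = (-0.6667, 0.6667, 0.3333).
e_1·v_2 = (-0.6667)·3 + 0.6667·(-4) + 0.3333·3 = -3.6667.
u_2 = v_2 + 3.6667·e_1 = (0.5556, -1.5556, 4.2222).
‖u_2‖ = 4.5338, so e_2 = (0.1225, -0.3431, 0.9313).

e_2 = (0.1225, -0.3431, 0.9313)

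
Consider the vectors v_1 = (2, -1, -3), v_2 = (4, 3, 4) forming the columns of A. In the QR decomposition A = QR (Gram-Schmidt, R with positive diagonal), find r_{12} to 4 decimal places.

v_1 = (2, -1, -3); ‖v_1‖ = 3.7417, so e_1 = (0.5345, -0.2673, -0.8018).
r_{12} = e_1·v_2 = -1.8708.

r_{12} = -1.8708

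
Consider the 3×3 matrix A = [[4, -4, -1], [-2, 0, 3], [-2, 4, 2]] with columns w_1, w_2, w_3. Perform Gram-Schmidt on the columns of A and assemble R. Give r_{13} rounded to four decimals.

r_{13} = -2.8577

q_1 = w_1/‖w_1‖ = (4, -2, -2)/4.8990 = (0.8165, -0.4082, -0.4082).
r_{13} = q_1·w_3 = -2.8577.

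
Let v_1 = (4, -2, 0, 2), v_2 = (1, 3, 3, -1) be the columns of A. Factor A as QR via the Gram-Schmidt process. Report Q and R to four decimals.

v_1 = (4, -2, 0, 2); ‖v_1‖ = 4.8990, so e_1 = (0.8165, -0.4082, 0.0000, 0.4082).
e_1·v_2 = 0.8165·1 + (-0.4082)·3 + 0.0000·3 + 0.4082·(-1) = -0.8165.
u_2 = v_2 + 0.8165·e_1 = (1.6667, 2.6667, 3.0000, -0.6667).
‖u_2‖ = 4.3970, so e_2 = (0.3790, 0.6065, 0.6823, -0.1516).

Q = [[0.8165, 0.3790], [-0.4082, 0.6065], [0.0000, 0.6823], [0.4082, -0.1516]], R = [[4.8990, -0.8165], [0.0000, 4.3970]]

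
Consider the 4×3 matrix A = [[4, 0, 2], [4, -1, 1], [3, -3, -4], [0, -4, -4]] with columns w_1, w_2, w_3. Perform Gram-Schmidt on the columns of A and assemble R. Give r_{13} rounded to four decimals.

r_{13} = 0.0000

w_1 = (4, 4, 3, 0); ‖w_1‖ = 6.4031, so q_1 = (0.6247, 0.6247, 0.4685, 0.0000).
r_{13} = q_1·w_3 = 0.0000.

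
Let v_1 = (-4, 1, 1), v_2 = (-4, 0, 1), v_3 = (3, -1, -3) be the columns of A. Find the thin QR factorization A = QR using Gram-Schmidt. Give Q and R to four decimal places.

Q = [[-0.9428, -0.2287, -0.2425], [0.2357, -0.9718, 0.0000], [0.2357, 0.0572, -0.9701]], R = [[4.2426, 4.0069, -3.7712], [0.0000, 0.9718, 0.1143], [0.0000, 0.0000, 2.1828]]

v_1 = (-4, 1, 1); ‖v_1‖ = 4.2426, so e_1 = (-0.9428, 0.2357, 0.2357).
e_1·v_2 = (-0.9428)·(-4) + 0.2357·0 + 0.2357·1 = 4.0069.
u_2 = v_2 − 4.0069·e_1 = (-0.2222, -0.9444, 0.0556).
‖u_2‖ = 0.9718, so e_2 = (-0.2287, -0.9718, 0.0572).
e_1·v_3 = (-0.9428)·3 + 0.2357·(-1) + 0.2357·(-3) = -3.7712; e_2·v_3 = (-0.2287)·3 + (-0.9718)·(-1) + 0.0572·(-3) = 0.1143.
u_3 = v_3 + 3.7712·e_1 − 0.1143·e_2 = (-0.5294, 0.0000, -2.1176).
‖u_3‖ = 2.1828, so e_3 = (-0.2425, 0.0000, -0.9701).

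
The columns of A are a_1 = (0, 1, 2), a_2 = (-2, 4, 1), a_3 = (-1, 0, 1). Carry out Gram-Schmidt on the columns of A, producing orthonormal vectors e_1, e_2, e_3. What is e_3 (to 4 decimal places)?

e_1 = a_1/‖a_1‖ = (0, 1, 2)/2.2361 = (0.0000, 0.4472, 0.8944).
r_{12} = e_1·a_2 = 2.6833.
u_2 = a_2 − 2.6833·e_1 = (-2.0000, 2.8000, -1.4000).
‖u_2‖ = 3.7148, so e_2 = (-0.5384, 0.7537, -0.3769).
r_{13} = e_1·a_3 = 0.8944; r_{23} = e_2·a_3 = 0.1615.
u_3 = a_3 − 0.8944·e_1 − 0.1615·e_2 = (-0.9130, -0.5217, 0.2609).
‖u_3‖ = 1.0835, so e_3 = (-0.8427, -0.4815, 0.2408).

e_3 = (-0.8427, -0.4815, 0.2408)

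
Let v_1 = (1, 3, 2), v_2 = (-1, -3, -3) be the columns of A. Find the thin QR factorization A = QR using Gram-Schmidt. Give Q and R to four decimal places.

Q = [[0.2673, 0.1690], [0.8018, 0.5071], [0.5345, -0.8452]], R = [[3.7417, -4.2762], [0.0000, 0.8452]]

e_1 = v_1/‖v_1‖ = (1, 3, 2)/3.7417 = (0.2673, 0.8018, 0.5345).
r_{12} = e_1·v_2 = -4.2762.
u_2 = v_2 + 4.2762·e_1 = (0.1429, 0.4286, -0.7143).
‖u_2‖ = 0.8452, so e_2 = (0.1690, 0.5071, -0.8452).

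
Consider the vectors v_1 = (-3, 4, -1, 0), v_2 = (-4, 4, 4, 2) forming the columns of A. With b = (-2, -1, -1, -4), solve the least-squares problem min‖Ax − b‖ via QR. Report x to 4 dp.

q_1 = v_1/‖v_1‖ = (-3, 4, -1, 0)/5.0990 = (-0.5883, 0.7845, -0.1961, 0.0000).
r_{12} = q_1·v_2 = 4.7068.
u_2 = v_2 − 4.7068·q_1 = (-1.2308, 0.3077, 4.9231, 2.0000).
‖u_2‖ = 5.4632, so q_2 = (-0.2253, 0.0563, 0.9011, 0.3661).
Qᵀb = (0.5883, -1.9712).
Back-substitute: x_2 = -1.9712/5.4632 = -0.3608.
x_1 = (0.5883 − 4.7068·(-0.3608))/5.0990 = 0.4485.

x = (0.4485, -0.3608)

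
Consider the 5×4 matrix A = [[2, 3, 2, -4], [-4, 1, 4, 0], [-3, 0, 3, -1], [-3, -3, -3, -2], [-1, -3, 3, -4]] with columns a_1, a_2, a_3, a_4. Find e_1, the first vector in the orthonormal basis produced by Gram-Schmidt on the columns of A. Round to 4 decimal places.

e_1 = a_1/‖a_1‖ = (2, -4, -3, -3, -1)/6.2450 = (0.3203, -0.6405, -0.4804, -0.4804, -0.1601).

e_1 = (0.3203, -0.6405, -0.4804, -0.4804, -0.1601)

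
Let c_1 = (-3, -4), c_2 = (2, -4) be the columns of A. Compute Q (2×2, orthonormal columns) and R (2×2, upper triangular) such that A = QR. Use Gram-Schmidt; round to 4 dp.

e_1 = c_1/‖c_1‖ = (-3, -4)/5.0000 = (-0.6000, -0.8000).
r_{12} = e_1·c_2 = 2.0000.
u_2 = c_2 − 2.0000·e_1 = (3.2000, -2.4000).
‖u_2‖ = 4.0000, so e_2 = (0.8000, -0.6000).

Q = [[-0.6000, 0.8000], [-0.8000, -0.6000]], R = [[5.0000, 2.0000], [0.0000, 4.0000]]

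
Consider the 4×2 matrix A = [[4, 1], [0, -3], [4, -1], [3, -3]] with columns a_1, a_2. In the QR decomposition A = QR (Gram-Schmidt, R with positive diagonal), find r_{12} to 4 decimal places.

r_{12} = -1.4056

a_1 = (4, 0, 4, 3); ‖a_1‖ = 6.4031, so q_1 = (0.6247, 0.0000, 0.6247, 0.4685).
r_{12} = q_1·a_2 = -1.4056.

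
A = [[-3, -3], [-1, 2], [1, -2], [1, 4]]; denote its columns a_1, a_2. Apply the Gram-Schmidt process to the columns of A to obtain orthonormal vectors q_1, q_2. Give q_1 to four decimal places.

q_1 = a_1/‖a_1‖ = (-3, -1, 1, 1)/3.4641 = (-0.8660, -0.2887, 0.2887, 0.2887).

q_1 = (-0.8660, -0.2887, 0.2887, 0.2887)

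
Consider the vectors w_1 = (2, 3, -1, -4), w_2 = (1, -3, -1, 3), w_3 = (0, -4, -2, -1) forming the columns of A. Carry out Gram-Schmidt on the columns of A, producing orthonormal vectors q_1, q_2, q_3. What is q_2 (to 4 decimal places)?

q_2 = (0.7253, -0.3956, -0.5275, 0.1978)

w_1 = (2, 3, -1, -4); ‖w_1‖ = 5.4772, so q_1 = (0.3651, 0.5477, -0.1826, -0.7303).
q_1·w_2 = 0.3651·1 + 0.5477·(-3) + (-0.1826)·(-1) + (-0.7303)·3 = -3.2863.
u_2 = w_2 + 3.2863·q_1 = (2.2000, -1.2000, -1.6000, 0.6000).
‖u_2‖ = 3.0332, so q_2 = (0.7253, -0.3956, -0.5275, 0.1978).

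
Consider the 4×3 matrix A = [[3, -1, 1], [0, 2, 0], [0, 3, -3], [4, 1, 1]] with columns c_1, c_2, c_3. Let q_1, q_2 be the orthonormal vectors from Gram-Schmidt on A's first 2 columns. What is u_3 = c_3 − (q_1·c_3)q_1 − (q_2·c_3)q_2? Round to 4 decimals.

c_1 = (3, 0, 0, 4); ‖c_1‖ = 5.0000, so q_1 = (0.6000, 0.0000, 0.0000, 0.8000).
q_1·c_2 = 0.6000·(-1) + 0.0000·2 + 0.0000·3 + 0.8000·1 = 0.2000.
u_2 = c_2 − 0.2000·q_1 = (-1.1200, 2.0000, 3.0000, 0.8400).
‖u_2‖ = 3.8678, so q_2 = (-0.2896, 0.5171, 0.7756, 0.2172).
q_1·c_3 = 0.6000·1 + 0.0000·0 + 0.0000·(-3) + 0.8000·1 = 1.4000; q_2·c_3 = (-0.2896)·1 + 0.5171·0 + 0.7756·(-3) + 0.2172·1 = -2.3993.
u_3 = c_3 − 1.4000·q_1 + 2.3993·q_2 = (-0.5348, 1.2406, -1.1390, 0.4011).

u_3 = (-0.5348, 1.2406, -1.1390, 0.4011)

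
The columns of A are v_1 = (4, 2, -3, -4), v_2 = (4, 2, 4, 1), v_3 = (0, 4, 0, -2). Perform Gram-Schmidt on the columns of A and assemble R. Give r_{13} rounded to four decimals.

v_1 = (4, 2, -3, -4); ‖v_1‖ = 6.7082, so q_1 = (0.5963, 0.2981, -0.4472, -0.5963).
r_{13} = q_1·v_3 = 2.3851.

r_{13} = 2.3851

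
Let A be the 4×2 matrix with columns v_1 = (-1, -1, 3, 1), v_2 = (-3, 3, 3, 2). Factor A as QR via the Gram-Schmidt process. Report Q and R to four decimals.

Q = [[-0.2887, -0.4555], [-0.2887, 0.8564], [0.8660, 0.0547], [0.2887, 0.2369]], R = [[3.4641, 3.1754], [0.0000, 4.5735]]

e_1 = v_1/‖v_1‖ = (-1, -1, 3, 1)/3.4641 = (-0.2887, -0.2887, 0.8660, 0.2887).
r_{12} = e_1·v_2 = 3.1754.
u_2 = v_2 − 3.1754·e_1 = (-2.0833, 3.9167, 0.2500, 1.0833).
‖u_2‖ = 4.5735, so e_2 = (-0.4555, 0.8564, 0.0547, 0.2369).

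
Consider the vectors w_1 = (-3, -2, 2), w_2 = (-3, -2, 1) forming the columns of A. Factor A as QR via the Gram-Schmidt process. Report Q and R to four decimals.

e_1 = w_1/‖w_1‖ = (-3, -2, 2)/4.1231 = (-0.7276, -0.4851, 0.4851).
r_{12} = e_1·w_2 = 3.6380.
u_2 = w_2 − 3.6380·e_1 = (-0.3529, -0.2353, -0.7647).
‖u_2‖ = 0.8745, so e_2 = (-0.4036, -0.2691, -0.8745).

Q = [[-0.7276, -0.4036], [-0.4851, -0.2691], [0.4851, -0.8745]], R = [[4.1231, 3.6380], [0.0000, 0.8745]]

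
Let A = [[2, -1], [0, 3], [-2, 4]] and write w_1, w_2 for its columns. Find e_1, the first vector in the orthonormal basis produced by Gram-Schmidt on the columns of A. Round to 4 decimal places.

w_1 = (2, 0, -2); ‖w_1‖ = 2.8284, so e_1 = (0.7071, 0.0000, -0.7071).

e_1 = (0.7071, 0.0000, -0.7071)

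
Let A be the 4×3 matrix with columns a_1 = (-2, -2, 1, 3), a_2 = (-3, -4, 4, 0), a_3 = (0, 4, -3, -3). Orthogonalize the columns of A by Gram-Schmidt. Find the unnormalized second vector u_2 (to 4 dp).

e_1 = a_1/‖a_1‖ = (-2, -2, 1, 3)/4.2426 = (-0.4714, -0.4714, 0.2357, 0.7071).
r_{12} = e_1·a_2 = 4.2426.
u_2 = a_2 − 4.2426·e_1 = (-1.0000, -2.0000, 3.0000, -3.0000).

u_2 = (-1.0000, -2.0000, 3.0000, -3.0000)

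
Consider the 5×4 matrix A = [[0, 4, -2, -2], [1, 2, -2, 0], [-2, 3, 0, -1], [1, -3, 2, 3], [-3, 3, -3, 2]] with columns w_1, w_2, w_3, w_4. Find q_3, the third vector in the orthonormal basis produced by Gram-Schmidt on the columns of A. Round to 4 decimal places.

w_1 = (0, 1, -2, 1, -3); ‖w_1‖ = 3.8730, so q_1 = (0.0000, 0.2582, -0.5164, 0.2582, -0.7746).
q_1·w_2 = 0.0000·4 + 0.2582·2 + (-0.5164)·3 + 0.2582·(-3) + (-0.7746)·3 = -4.1312.
u_2 = w_2 + 4.1312·q_1 = (4.0000, 3.0667, 0.8667, -1.9333, -0.2000).
‖u_2‖ = 5.4711, so q_2 = (0.7311, 0.5605, 0.1584, -0.3534, -0.0366).
q_1·w_3 = 0.0000·(-2) + 0.2582·(-2) + (-0.5164)·0 + 0.2582·2 + (-0.7746)·(-3) = 2.3238; q_2·w_3 = 0.7311·(-2) + 0.5605·(-2) + 0.1584·0 + (-0.3534)·2 + (-0.0366)·(-3) = -3.1803.
u_3 = w_3 − 2.3238·q_1 + 3.1803·q_2 = (0.3252, -0.8174, 1.7038, 0.2762, -1.3163).
‖u_3‖ = 2.3421, so q_3 = (0.1388, -0.3490, 0.7275, 0.1179, -0.5620).

q_3 = (0.1388, -0.3490, 0.7275, 0.1179, -0.5620)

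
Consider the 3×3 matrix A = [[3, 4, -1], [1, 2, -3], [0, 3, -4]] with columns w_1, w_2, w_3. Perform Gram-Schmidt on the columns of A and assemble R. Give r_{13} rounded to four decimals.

w_1 = (3, 1, 0); ‖w_1‖ = 3.1623, so q_1 = (0.9487, 0.3162, 0.0000).
r_{13} = q_1·w_3 = -1.8974.

r_{13} = -1.8974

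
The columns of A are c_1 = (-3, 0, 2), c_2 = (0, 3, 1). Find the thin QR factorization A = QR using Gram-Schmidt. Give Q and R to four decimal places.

Q = [[-0.8321, 0.1482], [0.0000, 0.9636], [0.5547, 0.2224]], R = [[3.6056, 0.5547], [0.0000, 3.1132]]

e_1 = c_1/‖c_1‖ = (-3, 0, 2)/3.6056 = (-0.8321, 0.0000, 0.5547).
r_{12} = e_1·c_2 = 0.5547.
u_2 = c_2 − 0.5547·e_1 = (0.4615, 3.0000, 0.6923).
‖u_2‖ = 3.1132, so e_2 = (0.1482, 0.9636, 0.2224).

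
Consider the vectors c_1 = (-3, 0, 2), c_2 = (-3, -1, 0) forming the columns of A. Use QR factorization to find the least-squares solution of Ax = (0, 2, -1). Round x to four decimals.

x = (-0.0408, -0.1633)

c_1 = (-3, 0, 2); ‖c_1‖ = 3.6056, so e_1 = (-0.8321, 0.0000, 0.5547).
e_1·c_2 = (-0.8321)·(-3) + 0.0000·(-1) + 0.5547·0 = 2.4962.
u_2 = c_2 − 2.4962·e_1 = (-0.9231, -1.0000, -1.3846).
‖u_2‖ = 1.9415, so e_2 = (-0.4755, -0.5151, -0.7132).
Qᵀb = (-0.5547, -0.3170).
Back-substitute: x_2 = -0.3170/1.9415 = -0.1633.
x_1 = (-0.5547 − 2.4962·(-0.1633))/3.6056 = -0.0408.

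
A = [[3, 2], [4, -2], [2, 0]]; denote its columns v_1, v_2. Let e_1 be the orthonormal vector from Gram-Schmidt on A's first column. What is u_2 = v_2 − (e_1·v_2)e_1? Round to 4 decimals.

e_1 = v_1/‖v_1‖ = (3, 4, 2)/5.3852 = (0.5571, 0.7428, 0.3714).
r_{12} = e_1·v_2 = -0.3714.
u_2 = v_2 + 0.3714·e_1 = (2.2069, -1.7241, 0.1379).

u_2 = (2.2069, -1.7241, 0.1379)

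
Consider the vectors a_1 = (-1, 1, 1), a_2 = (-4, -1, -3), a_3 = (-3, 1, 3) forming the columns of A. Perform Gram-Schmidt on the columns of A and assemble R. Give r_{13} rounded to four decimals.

a_1 = (-1, 1, 1); ‖a_1‖ = 1.7321, so q_1 = (-0.5774, 0.5774, 0.5774).
r_{13} = q_1·a_3 = 4.0415.

r_{13} = 4.0415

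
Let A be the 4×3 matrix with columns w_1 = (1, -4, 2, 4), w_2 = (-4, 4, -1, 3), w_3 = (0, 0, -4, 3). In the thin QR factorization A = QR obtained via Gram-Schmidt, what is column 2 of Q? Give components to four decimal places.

w_1 = (1, -4, 2, 4); ‖w_1‖ = 6.0828, so e_1 = (0.1644, -0.6576, 0.3288, 0.6576).
e_1·w_2 = 0.1644·(-4) + (-0.6576)·4 + 0.3288·(-1) + 0.6576·3 = -1.6440.
u_2 = w_2 + 1.6440·e_1 = (-3.7297, 2.9189, -0.4595, 4.0811).
‖u_2‖ = 6.2688, so e_2 = (-0.5950, 0.4656, -0.0733, 0.6510).

e_2 = (-0.5950, 0.4656, -0.0733, 0.6510)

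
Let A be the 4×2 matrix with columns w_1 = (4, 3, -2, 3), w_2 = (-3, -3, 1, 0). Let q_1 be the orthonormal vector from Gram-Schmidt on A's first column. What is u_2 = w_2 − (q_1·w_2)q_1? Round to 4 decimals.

u_2 = (-0.5789, -1.1842, -0.2105, 1.8158)

w_1 = (4, 3, -2, 3); ‖w_1‖ = 6.1644, so q_1 = (0.6489, 0.4867, -0.3244, 0.4867).
q_1·w_2 = 0.6489·(-3) + 0.4867·(-3) + (-0.3244)·1 + 0.4867·0 = -3.7311.
u_2 = w_2 + 3.7311·q_1 = (-0.5789, -1.1842, -0.2105, 1.8158).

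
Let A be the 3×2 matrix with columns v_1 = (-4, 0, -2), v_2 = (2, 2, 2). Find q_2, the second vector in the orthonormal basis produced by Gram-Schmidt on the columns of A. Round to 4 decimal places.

v_1 = (-4, 0, -2); ‖v_1‖ = 4.4721, so q_1 = (-0.8944, 0.0000, -0.4472).
q_1·v_2 = (-0.8944)·2 + 0.0000·2 + (-0.4472)·2 = -2.6833.
u_2 = v_2 + 2.6833·q_1 = (-0.4000, 2.0000, 0.8000).
‖u_2‖ = 2.1909, so q_2 = (-0.1826, 0.9129, 0.3651).

q_2 = (-0.1826, 0.9129, 0.3651)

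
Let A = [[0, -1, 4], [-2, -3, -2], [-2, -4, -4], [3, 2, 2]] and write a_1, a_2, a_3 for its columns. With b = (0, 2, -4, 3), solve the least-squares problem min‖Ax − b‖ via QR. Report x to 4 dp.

x = (0.4555, 0.0838, 0.1990)

a_1 = (0, -2, -2, 3); ‖a_1‖ = 4.1231, so q_1 = (0.0000, -0.4851, -0.4851, 0.7276).
q_1·a_2 = 0.0000·(-1) + (-0.4851)·(-3) + (-0.4851)·(-4) + 0.7276·2 = 4.8507.
u_2 = a_2 − 4.8507·q_1 = (-1.0000, -0.6471, -1.6471, -1.5294).
‖u_2‖ = 2.5437, so q_2 = (-0.3931, -0.2544, -0.6475, -0.6012).
q_1·a_3 = 0.0000·4 + (-0.4851)·(-2) + (-0.4851)·(-4) + 0.7276·2 = 4.3656; q_2·a_3 = (-0.3931)·4 + (-0.2544)·(-2) + (-0.6475)·(-4) + (-0.6012)·2 = 0.3237.
u_3 = a_3 − 4.3656·q_1 − 0.3237·q_2 = (4.1273, 0.2000, -1.6727, -0.9818).
‖u_3‖ = 4.5647, so q_3 = (0.9042, 0.0438, -0.3664, -0.2151).
Qᵀb = (3.1530, 0.2775, 0.9082).
Back-substitute: x_3 = 0.9082/4.5647 = 0.1990.
x_2 = (0.2775 − 0.3237·0.1990)/2.5437 = 0.0838.
x_1 = (3.1530 − 4.8507·0.0838 − 4.3656·0.1990)/4.1231 = 0.4555.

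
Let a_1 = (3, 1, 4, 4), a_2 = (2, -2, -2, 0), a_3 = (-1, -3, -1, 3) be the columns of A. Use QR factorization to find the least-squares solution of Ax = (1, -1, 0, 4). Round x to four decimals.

a_1 = (3, 1, 4, 4); ‖a_1‖ = 6.4807, so e_1 = (0.4629, 0.1543, 0.6172, 0.6172).
e_1·a_2 = 0.4629·2 + 0.1543·(-2) + 0.6172·(-2) + 0.6172·0 = -0.6172.
u_2 = a_2 + 0.6172·e_1 = (2.2857, -1.9048, -1.6190, 0.3810).
‖u_2‖ = 3.4087, so e_2 = (0.6706, -0.5588, -0.4750, 0.1118).
e_1·a_3 = 0.4629·(-1) + 0.1543·(-3) + 0.6172·(-1) + 0.6172·3 = 0.3086; e_2·a_3 = 0.6706·(-1) + (-0.5588)·(-3) + (-0.4750)·(-1) + 0.1118·3 = 1.8161.
u_3 = a_3 − 0.3086·e_1 − 1.8161·e_2 = (-2.3607, -2.0328, -0.3279, 2.6066).
‖u_3‖ = 4.0751, so e_3 = (-0.5793, -0.4988, -0.0805, 0.6396).
Qᵀb = (2.7775, 1.6764, 2.4781).
Back-substitute: x_3 = 2.4781/4.0751 = 0.6081.
x_2 = (1.6764 − 1.8161·0.6081)/3.4087 = 0.1678.
x_1 = (2.7775 + 0.6172·0.1678 − 0.3086·0.6081)/6.4807 = 0.4156.

x = (0.4156, 0.1678, 0.6081)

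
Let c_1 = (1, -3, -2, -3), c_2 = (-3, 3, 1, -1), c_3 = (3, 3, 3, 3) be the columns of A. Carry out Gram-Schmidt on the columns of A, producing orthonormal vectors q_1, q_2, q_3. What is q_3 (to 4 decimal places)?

q_1 = c_1/‖c_1‖ = (1, -3, -2, -3)/4.7958 = (0.2085, -0.6255, -0.4170, -0.6255).
r_{12} = q_1·c_2 = -2.2937.
u_2 = c_2 + 2.2937·q_1 = (-2.5217, 1.5652, 0.0435, -2.4348).
‖u_2‖ = 3.8392, so q_2 = (-0.6568, 0.4077, 0.0113, -0.6342).
r_{13} = q_1·c_3 = -4.3788; r_{23} = q_2·c_3 = -2.6161.
u_3 = c_3 + 4.3788·q_1 + 2.6161·q_2 = (2.1947, 1.3274, 1.2035, -1.3982).
‖u_3‖ = 3.1595, so q_3 = (0.6946, 0.4201, 0.3809, -0.4426).

q_3 = (0.6946, 0.4201, 0.3809, -0.4426)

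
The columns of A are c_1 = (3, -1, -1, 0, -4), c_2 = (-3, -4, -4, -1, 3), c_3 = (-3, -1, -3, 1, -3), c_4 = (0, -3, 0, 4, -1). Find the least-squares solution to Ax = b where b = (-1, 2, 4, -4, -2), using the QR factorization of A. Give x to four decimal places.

c_1 = (3, -1, -1, 0, -4); ‖c_1‖ = 5.1962, so q_1 = (0.5774, -0.1925, -0.1925, 0.0000, -0.7698).
q_1·c_2 = 0.5774·(-3) + (-0.1925)·(-4) + (-0.1925)·(-4) + 0.0000·(-1) + (-0.7698)·3 = -2.5019.
u_2 = c_2 + 2.5019·q_1 = (-1.5556, -4.4815, -4.4815, -1.0000, 1.0741).
‖u_2‖ = 6.6889, so q_2 = (-0.2326, -0.6700, -0.6700, -0.1495, 0.1606).
q_1·c_3 = 0.5774·(-3) + (-0.1925)·(-1) + (-0.1925)·(-3) + 0.0000·1 + (-0.7698)·(-3) = 1.3472; q_2·c_3 = (-0.2326)·(-3) + (-0.6700)·(-1) + (-0.6700)·(-3) + (-0.1495)·1 + 0.1606·(-3) = 2.7464.
u_3 = c_3 − 1.3472·q_1 − 2.7464·q_2 = (-3.1391, 1.0993, -0.9007, 1.4106, -2.4040).
‖u_3‖ = 4.4320, so q_3 = (-0.7083, 0.2480, -0.2032, 0.3183, -0.5424).
q_1·c_4 = 0.5774·0 + (-0.1925)·(-3) + (-0.1925)·0 + 0.0000·4 + (-0.7698)·(-1) = 1.3472; q_2·c_4 = (-0.2326)·0 + (-0.6700)·(-3) + (-0.6700)·0 + (-0.1495)·4 + 0.1606·(-1) = 1.2514; q_3·c_4 = (-0.7083)·0 + 0.2480·(-3) + (-0.2032)·0 + 0.3183·4 + (-0.5424)·(-1) = 1.0714.
u_4 = c_4 − 1.3472·q_1 − 1.2514·q_2 − 1.0714·q_3 = (0.2721, -2.1681, 1.3154, 3.8461, 0.4172).
‖u_4‖ = 4.6337, so q_4 = (0.0587, -0.4679, 0.2839, 0.8300, 0.0900).
Qᵀb = (-0.1925, -3.5105, 0.2032, -3.3592).
Back-substitute: x_4 = -3.3592/4.6337 = -0.7249.
x_3 = (0.2032 − 1.0714·(-0.7249))/4.4320 = 0.2211.
x_2 = (-3.5105 − 2.7464·0.2211 − 1.2514·(-0.7249))/6.6889 = -0.4800.
x_1 = (-0.1925 + 2.5019·(-0.4800) − 1.3472·0.2211 − 1.3472·(-0.7249))/5.1962 = -0.1375.

x = (-0.1375, -0.4800, 0.2211, -0.7249)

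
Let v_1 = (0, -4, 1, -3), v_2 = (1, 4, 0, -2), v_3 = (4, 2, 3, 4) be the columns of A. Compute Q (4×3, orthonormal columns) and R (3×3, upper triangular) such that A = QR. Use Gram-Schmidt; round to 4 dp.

Q = [[0.0000, 0.2414, 0.7166], [-0.7845, 0.5943, -0.0434], [0.1961, 0.0929, 0.6410], [-0.5883, -0.7615, 0.2715]], R = [[5.0990, -1.9612, -3.3340], [0.0000, 4.1417, -0.6129], [0.0000, 0.0000, 5.7887]]

v_1 = (0, -4, 1, -3); ‖v_1‖ = 5.0990, so q_1 = (0.0000, -0.7845, 0.1961, -0.5883).
q_1·v_2 = 0.0000·1 + (-0.7845)·4 + 0.1961·0 + (-0.5883)·(-2) = -1.9612.
u_2 = v_2 + 1.9612·q_1 = (1.0000, 2.4615, 0.3846, -3.1538).
‖u_2‖ = 4.1417, so q_2 = (0.2414, 0.5943, 0.0929, -0.7615).
q_1·v_3 = 0.0000·4 + (-0.7845)·2 + 0.1961·3 + (-0.5883)·4 = -3.3340; q_2·v_3 = 0.2414·4 + 0.5943·2 + 0.0929·3 + (-0.7615)·4 = -0.6129.
u_3 = v_3 + 3.3340·q_1 + 0.6129·q_2 = (4.1480, -0.2511, 3.7108, 1.5717).
‖u_3‖ = 5.7887, so q_3 = (0.7166, -0.0434, 0.6410, 0.2715).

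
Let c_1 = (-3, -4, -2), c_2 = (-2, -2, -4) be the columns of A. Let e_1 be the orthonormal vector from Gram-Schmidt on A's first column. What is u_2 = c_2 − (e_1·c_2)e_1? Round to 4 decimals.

u_2 = (0.2759, 1.0345, -2.4828)

c_1 = (-3, -4, -2); ‖c_1‖ = 5.3852, so e_1 = (-0.5571, -0.7428, -0.3714).
e_1·c_2 = (-0.5571)·(-2) + (-0.7428)·(-2) + (-0.3714)·(-4) = 4.0853.
u_2 = c_2 − 4.0853·e_1 = (0.2759, 1.0345, -2.4828).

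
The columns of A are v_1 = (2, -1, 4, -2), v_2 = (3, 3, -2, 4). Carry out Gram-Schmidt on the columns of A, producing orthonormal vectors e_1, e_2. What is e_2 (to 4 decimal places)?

v_1 = (2, -1, 4, -2); ‖v_1‖ = 5.0000, so e_1 = (0.4000, -0.2000, 0.8000, -0.4000).
e_1·v_2 = 0.4000·3 + (-0.2000)·3 + 0.8000·(-2) + (-0.4000)·4 = -2.6000.
u_2 = v_2 + 2.6000·e_1 = (4.0400, 2.4800, 0.0800, 2.9600).
‖u_2‖ = 5.5893, so e_2 = (0.7228, 0.4437, 0.0143, 0.5296).

e_2 = (0.7228, 0.4437, 0.0143, 0.5296)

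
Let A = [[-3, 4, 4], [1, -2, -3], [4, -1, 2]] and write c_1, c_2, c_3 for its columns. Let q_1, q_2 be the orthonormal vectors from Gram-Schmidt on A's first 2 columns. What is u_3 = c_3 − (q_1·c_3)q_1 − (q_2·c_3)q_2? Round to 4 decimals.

u_3 = (-0.2207, -0.4099, -0.0631)

c_1 = (-3, 1, 4); ‖c_1‖ = 5.0990, so q_1 = (-0.5883, 0.1961, 0.7845).
q_1·c_2 = (-0.5883)·4 + 0.1961·(-2) + 0.7845·(-1) = -3.5301.
u_2 = c_2 + 3.5301·q_1 = (1.9231, -1.3077, 1.7692).
‖u_2‖ = 2.9221, so q_2 = (0.6581, -0.4475, 0.6055).
q_1·c_3 = (-0.5883)·4 + 0.1961·(-3) + 0.7845·2 = -1.3728; q_2·c_3 = 0.6581·4 + (-0.4475)·(-3) + 0.6055·2 = 5.1860.
u_3 = c_3 + 1.3728·q_1 − 5.1860·q_2 = (-0.2207, -0.4099, -0.0631).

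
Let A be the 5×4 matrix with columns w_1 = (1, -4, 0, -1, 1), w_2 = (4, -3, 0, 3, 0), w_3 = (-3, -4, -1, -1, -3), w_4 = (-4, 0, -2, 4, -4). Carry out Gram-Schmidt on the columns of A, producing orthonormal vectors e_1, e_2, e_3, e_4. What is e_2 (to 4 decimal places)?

w_1 = (1, -4, 0, -1, 1); ‖w_1‖ = 4.3589, so e_1 = (0.2294, -0.9177, 0.0000, -0.2294, 0.2294).
e_1·w_2 = 0.2294·4 + (-0.9177)·(-3) + 0.0000·0 + (-0.2294)·3 + 0.2294·0 = 2.9824.
u_2 = w_2 − 2.9824·e_1 = (3.3158, -0.2632, 0.0000, 3.6842, -0.6842).
‖u_2‖ = 5.0105, so e_2 = (0.6618, -0.0525, 0.0000, 0.7353, -0.1366).

e_2 = (0.6618, -0.0525, 0.0000, 0.7353, -0.1366)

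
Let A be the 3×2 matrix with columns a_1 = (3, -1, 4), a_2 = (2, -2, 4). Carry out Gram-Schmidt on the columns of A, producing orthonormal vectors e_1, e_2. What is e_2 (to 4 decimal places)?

e_2 = (-0.5661, -0.7926, 0.2265)

e_1 = a_1/‖a_1‖ = (3, -1, 4)/5.0990 = (0.5883, -0.1961, 0.7845).
r_{12} = e_1·a_2 = 4.7068.
u_2 = a_2 − 4.7068·e_1 = (-0.7692, -1.0769, 0.3077).
‖u_2‖ = 1.3587, so e_2 = (-0.5661, -0.7926, 0.2265).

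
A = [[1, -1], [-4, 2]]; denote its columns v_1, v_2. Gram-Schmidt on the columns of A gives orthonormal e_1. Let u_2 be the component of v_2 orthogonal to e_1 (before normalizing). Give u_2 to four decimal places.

u_2 = (-0.4706, -0.1176)

e_1 = v_1/‖v_1‖ = (1, -4)/4.1231 = (0.2425, -0.9701).
r_{12} = e_1·v_2 = -2.1828.
u_2 = v_2 + 2.1828·e_1 = (-0.4706, -0.1176).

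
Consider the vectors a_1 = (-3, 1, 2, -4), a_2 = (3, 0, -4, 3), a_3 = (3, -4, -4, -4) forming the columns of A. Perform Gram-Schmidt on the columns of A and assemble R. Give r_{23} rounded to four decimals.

q_1 = a_1/‖a_1‖ = (-3, 1, 2, -4)/5.4772 = (-0.5477, 0.1826, 0.3651, -0.7303).
r_{12} = q_1·a_2 = -5.2947.
u_2 = a_2 + 5.2947·q_1 = (0.1000, 0.9667, -2.0667, -0.8667).
‖u_2‖ = 2.4427, so q_2 = (0.0409, 0.3957, -0.8461, -0.3548).
r_{23} = q_2·a_3 = 3.3433.

r_{23} = 3.3433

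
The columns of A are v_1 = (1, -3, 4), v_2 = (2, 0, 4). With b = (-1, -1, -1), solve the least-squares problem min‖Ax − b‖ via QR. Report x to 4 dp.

q_1 = v_1/‖v_1‖ = (1, -3, 4)/5.0990 = (0.1961, -0.5883, 0.7845).
r_{12} = q_1·v_2 = 3.5301.
u_2 = v_2 − 3.5301·q_1 = (1.3077, 2.0769, 1.2308).
‖u_2‖ = 2.7456, so q_2 = (0.4763, 0.7564, 0.4483).
Qᵀb = (-0.3922, -1.6810).
Back-substitute: x_2 = -1.6810/2.7456 = -0.6122.
x_1 = (-0.3922 − 3.5301·(-0.6122))/5.0990 = 0.3469.

x = (0.3469, -0.6122)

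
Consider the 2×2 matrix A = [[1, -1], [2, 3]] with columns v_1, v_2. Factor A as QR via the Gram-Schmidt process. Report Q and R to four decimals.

v_1 = (1, 2); ‖v_1‖ = 2.2361, so q_1 = (0.4472, 0.8944).
q_1·v_2 = 0.4472·(-1) + 0.8944·3 = 2.2361.
u_2 = v_2 − 2.2361·q_1 = (-2.0000, 1.0000).
‖u_2‖ = 2.2361, so q_2 = (-0.8944, 0.4472).

Q = [[0.4472, -0.8944], [0.8944, 0.4472]], R = [[2.2361, 2.2361], [0.0000, 2.2361]]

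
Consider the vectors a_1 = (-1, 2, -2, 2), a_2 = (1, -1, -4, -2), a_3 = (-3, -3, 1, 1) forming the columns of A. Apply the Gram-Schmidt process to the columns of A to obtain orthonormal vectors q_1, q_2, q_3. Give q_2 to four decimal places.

a_1 = (-1, 2, -2, 2); ‖a_1‖ = 3.6056, so q_1 = (-0.2774, 0.5547, -0.5547, 0.5547).
q_1·a_2 = (-0.2774)·1 + 0.5547·(-1) + (-0.5547)·(-4) + 0.5547·(-2) = 0.2774.
u_2 = a_2 − 0.2774·q_1 = (1.0769, -1.1538, -3.8462, -2.1538).
‖u_2‖ = 4.6822, so q_2 = (0.2300, -0.2464, -0.8214, -0.4600).

q_2 = (0.2300, -0.2464, -0.8214, -0.4600)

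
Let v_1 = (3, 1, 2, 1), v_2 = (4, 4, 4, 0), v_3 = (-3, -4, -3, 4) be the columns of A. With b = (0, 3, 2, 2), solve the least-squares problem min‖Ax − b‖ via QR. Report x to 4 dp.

x = (-2.0000, 2.2500, 1.0000)

v_1 = (3, 1, 2, 1); ‖v_1‖ = 3.8730, so e_1 = (0.7746, 0.2582, 0.5164, 0.2582).
e_1·v_2 = 0.7746·4 + 0.2582·4 + 0.5164·4 + 0.2582·0 = 6.1968.
u_2 = v_2 − 6.1968·e_1 = (-0.8000, 2.4000, 0.8000, -1.6000).
‖u_2‖ = 3.0984, so e_2 = (-0.2582, 0.7746, 0.2582, -0.5164).
e_1·v_3 = 0.7746·(-3) + 0.2582·(-4) + 0.5164·(-3) + 0.2582·4 = -3.8730; e_2·v_3 = (-0.2582)·(-3) + 0.7746·(-4) + 0.2582·(-3) + (-0.5164)·4 = -5.1640.
u_3 = v_3 + 3.8730·e_1 + 5.1640·e_2 = (-1.3333, 1.0000, 0.3333, 2.3333).
‖u_3‖ = 2.8868, so e_3 = (-0.4619, 0.3464, 0.1155, 0.8083).
Qᵀb = (2.3238, 1.8074, 2.8868).
Back-substitute: x_3 = 2.8868/2.8868 = 1.0000.
x_2 = (1.8074 + 5.1640·1.0000)/3.0984 = 2.2500.
x_1 = (2.3238 − 6.1968·2.2500 + 3.8730·1.0000)/3.8730 = -2.0000.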